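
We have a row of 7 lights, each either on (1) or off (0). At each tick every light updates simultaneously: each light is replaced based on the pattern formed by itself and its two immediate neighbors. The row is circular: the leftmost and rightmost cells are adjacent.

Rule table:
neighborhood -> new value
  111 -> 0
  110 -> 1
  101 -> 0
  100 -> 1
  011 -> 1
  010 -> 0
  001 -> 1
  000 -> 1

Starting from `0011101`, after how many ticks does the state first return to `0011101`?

7

1110100
1010011
1001110
0111010
1101001
0100111
0011101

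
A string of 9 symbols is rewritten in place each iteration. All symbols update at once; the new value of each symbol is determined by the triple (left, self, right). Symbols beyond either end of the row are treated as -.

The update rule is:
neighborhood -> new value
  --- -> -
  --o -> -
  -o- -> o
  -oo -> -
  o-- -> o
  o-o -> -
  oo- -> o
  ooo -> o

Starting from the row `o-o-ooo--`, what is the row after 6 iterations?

o-o--ooo-
o-oo--ooo
o--oo--oo
oo--oo--o
-oo--oo-o
--oo--o-o

--oo--o-o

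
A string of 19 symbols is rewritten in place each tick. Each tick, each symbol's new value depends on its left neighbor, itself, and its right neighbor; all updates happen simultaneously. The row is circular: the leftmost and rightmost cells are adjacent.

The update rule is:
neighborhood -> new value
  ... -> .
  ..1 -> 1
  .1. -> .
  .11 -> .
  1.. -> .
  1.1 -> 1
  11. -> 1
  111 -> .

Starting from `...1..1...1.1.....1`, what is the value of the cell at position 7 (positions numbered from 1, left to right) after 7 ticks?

tick 1: ..1..1...1.1.....1.
tick 2: .1..1...1.1.....1..
tick 3: 1..1...1.1.....1...
tick 4: ..1...1.1.....1...1
tick 5: .1...1.1.....1...1.
tick 6: 1...1.1.....1...1..
tick 7: ...1.1.....1...1..1
position 7 holds .

.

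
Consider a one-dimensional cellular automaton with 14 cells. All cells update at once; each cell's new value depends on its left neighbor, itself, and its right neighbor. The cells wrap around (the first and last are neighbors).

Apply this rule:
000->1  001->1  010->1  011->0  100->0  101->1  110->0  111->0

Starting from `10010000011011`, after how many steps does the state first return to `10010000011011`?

28

step 1: 00110111100100
step 2: 11001000001101
step 3: 00011011110010
step 4: 11100100000110
step 5: 00001101111001
step 6: 01110010000011
step 7: 10000110111100
step 8: 10111001000001
step 9: 01000011011110
step 10: 11011100100000
step 11: 00100001101111
step 12: 01101110010000
step 13: 10010000110111
step 14: 00110111001000
step 15: 11001000011011
step 16: 00011011100100
step 17: 11100100001101
step 18: 00001101110010
step 19: 11110010000110
step 20: 00000110111001
step 21: 01111001000011
step 22: 10000011011100
step 23: 10111100100001
step 24: 01000001101110
step 25: 11011110010000
step 26: 00100000110111
step 27: 01101111001000
step 28: 10010000011011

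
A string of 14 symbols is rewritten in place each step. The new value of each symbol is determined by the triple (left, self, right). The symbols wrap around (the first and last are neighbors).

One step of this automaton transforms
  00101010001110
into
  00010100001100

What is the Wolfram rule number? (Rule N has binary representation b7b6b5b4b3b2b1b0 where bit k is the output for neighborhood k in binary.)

position 11: 111 → 1  (bit 7 = 1)
position 12: 110 → 0  (bit 6 = 0)
position 3: 101 → 1  (bit 5 = 1)
position 7: 100 → 0  (bit 4 = 0)
position 10: 011 → 1  (bit 3 = 1)
position 2: 010 → 0  (bit 2 = 0)
position 1: 001 → 0  (bit 1 = 0)
position 0: 000 → 0  (bit 0 = 0)
bits b7..b0 = 10101000 = 168

168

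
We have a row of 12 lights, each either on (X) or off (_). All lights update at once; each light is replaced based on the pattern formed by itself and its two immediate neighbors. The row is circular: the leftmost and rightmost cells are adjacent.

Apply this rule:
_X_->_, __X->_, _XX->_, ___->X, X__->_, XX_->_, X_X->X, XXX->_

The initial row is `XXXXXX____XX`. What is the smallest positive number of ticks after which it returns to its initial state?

2

_______XX___
XXXXXX____XX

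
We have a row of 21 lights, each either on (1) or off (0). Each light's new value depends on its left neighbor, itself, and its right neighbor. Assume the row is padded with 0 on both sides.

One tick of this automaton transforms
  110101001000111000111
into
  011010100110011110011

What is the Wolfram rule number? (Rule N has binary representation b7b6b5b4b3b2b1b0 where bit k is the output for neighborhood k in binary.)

241

position 13: 111 → 1  (bit 7 = 1)
position 1: 110 → 1  (bit 6 = 1)
position 2: 101 → 1  (bit 5 = 1)
position 6: 100 → 1  (bit 4 = 1)
position 0: 011 → 0  (bit 3 = 0)
position 3: 010 → 0  (bit 2 = 0)
position 7: 001 → 0  (bit 1 = 0)
position 10: 000 → 1  (bit 0 = 1)
bits b7..b0 = 11110001 = 241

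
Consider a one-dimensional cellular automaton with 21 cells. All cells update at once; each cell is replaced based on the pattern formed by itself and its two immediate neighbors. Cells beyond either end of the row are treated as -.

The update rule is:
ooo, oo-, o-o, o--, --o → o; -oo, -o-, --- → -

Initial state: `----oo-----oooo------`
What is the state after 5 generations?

-o-o-o-o-oo-o-o-oooo-

---o-oo---o-oooo-----
--o-o-oo-o-o-oooo----
-o-o-o-oo-o-o-oooo---
o-o-o-o-oo-o-o-oooo--
-o-o-o-o-oo-o-o-oooo-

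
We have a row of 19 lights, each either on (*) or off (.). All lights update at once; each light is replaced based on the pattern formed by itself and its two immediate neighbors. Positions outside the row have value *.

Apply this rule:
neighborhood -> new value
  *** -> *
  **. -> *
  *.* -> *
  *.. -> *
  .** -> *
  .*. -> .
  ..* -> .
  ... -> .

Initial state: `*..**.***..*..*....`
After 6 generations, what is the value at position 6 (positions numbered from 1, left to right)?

**.*******..*..*...
***********..*..*..
************..*..*.
*************..*..*
**************..*.*
***************..**
position 6 holds *

*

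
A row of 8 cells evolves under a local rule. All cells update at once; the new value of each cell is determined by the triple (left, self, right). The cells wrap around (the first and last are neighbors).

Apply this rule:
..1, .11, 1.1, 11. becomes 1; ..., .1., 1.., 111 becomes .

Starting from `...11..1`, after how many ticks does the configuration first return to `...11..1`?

..111.1.
.11.11..
111111..
1....1.1
1...1.11
1..1.11.
..1.1111
.1.11..1
1.111.1.
.11.11.1
1111111.
1.....11
1....11.
....1111
...11..1

15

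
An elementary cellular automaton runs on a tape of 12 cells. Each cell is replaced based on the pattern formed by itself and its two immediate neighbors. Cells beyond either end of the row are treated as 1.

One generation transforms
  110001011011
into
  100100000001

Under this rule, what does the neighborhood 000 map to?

1

At position 3 the neighborhood is 000; the next row has 1 there.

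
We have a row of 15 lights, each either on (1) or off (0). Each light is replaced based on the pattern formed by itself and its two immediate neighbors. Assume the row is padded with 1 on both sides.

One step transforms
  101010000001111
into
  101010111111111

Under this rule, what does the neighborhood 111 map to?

1

At position 12 the neighborhood is 111; the next row has 1 there.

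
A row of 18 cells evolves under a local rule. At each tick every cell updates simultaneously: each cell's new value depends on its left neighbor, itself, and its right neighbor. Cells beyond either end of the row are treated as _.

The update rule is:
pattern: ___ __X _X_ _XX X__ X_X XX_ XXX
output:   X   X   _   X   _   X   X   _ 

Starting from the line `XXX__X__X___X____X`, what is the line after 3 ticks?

X_X__X__XX_XXXXX__

tick 1: X_X_X__X__XX__XXX_
tick 2: _X_X__X__XXX_XX_X_
tick 3: X_X__X__XX_XXXXX__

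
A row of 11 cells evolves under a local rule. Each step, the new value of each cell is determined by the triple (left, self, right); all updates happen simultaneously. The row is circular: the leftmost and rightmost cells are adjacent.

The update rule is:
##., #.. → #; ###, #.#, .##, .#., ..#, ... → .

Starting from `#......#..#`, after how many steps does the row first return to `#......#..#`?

11

##......#..
.##......#.
..##......#
#..##......
.#..##.....
..#..##....
...#..##...
....#..##..
.....#..##.
......#..##
#......#..#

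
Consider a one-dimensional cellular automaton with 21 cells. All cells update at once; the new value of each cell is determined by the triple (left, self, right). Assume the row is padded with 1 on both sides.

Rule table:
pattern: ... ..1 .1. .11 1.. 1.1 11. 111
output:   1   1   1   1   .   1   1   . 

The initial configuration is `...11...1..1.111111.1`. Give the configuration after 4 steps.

1111111.11111..1.1111

.1111.111.1111....111
11..111.111..1.1111..
.1.11.111.1.1111..1.1
1111111.11111..1.1111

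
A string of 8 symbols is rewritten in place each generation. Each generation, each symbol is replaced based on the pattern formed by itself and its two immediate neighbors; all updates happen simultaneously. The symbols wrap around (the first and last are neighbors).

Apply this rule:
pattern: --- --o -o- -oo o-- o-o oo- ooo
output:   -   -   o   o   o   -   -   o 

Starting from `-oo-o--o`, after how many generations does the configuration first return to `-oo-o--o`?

-o--oo-o
-oo-o--o

2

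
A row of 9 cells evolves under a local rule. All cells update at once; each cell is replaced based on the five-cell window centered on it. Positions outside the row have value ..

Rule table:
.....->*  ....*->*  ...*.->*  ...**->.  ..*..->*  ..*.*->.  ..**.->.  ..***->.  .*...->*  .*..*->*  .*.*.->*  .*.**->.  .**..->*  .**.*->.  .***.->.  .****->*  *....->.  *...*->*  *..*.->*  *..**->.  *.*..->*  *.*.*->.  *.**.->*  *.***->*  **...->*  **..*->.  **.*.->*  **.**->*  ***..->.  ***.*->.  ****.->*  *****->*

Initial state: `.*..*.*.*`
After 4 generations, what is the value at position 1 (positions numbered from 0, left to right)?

*

****.*.**
.**.*..**
...***..*
**.....**
position 1 holds *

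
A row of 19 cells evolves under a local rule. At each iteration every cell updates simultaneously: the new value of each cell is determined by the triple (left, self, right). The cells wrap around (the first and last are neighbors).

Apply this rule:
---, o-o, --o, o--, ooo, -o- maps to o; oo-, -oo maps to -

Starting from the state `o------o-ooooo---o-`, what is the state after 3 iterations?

ooooooo-ooooooo-ooo

ooooooooo-ooo-ooooo
oooooooo-o-o-o-oooo
ooooooo-ooooooo-ooo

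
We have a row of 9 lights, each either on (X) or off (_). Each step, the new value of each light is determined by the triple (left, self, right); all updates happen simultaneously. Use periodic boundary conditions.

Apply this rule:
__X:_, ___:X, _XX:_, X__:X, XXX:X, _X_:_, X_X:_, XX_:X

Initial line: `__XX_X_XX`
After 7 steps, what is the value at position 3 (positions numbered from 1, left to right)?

X

X__X____X
XX__XXX__
_XX__XXX_
__XX__XXX
X__XX__XX
XX__XX__X
XXX__XX__
position 3 holds X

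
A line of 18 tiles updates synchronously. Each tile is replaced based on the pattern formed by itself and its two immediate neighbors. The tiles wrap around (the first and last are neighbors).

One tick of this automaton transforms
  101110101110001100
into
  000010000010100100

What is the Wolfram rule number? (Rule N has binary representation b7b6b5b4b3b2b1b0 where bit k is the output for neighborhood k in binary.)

65

position 3: 111 → 0  (bit 7 = 0)
position 4: 110 → 1  (bit 6 = 1)
position 1: 101 → 0  (bit 5 = 0)
position 11: 100 → 0  (bit 4 = 0)
position 2: 011 → 0  (bit 3 = 0)
position 0: 010 → 0  (bit 2 = 0)
position 13: 001 → 0  (bit 1 = 0)
position 12: 000 → 1  (bit 0 = 1)
bits b7..b0 = 01000001 = 65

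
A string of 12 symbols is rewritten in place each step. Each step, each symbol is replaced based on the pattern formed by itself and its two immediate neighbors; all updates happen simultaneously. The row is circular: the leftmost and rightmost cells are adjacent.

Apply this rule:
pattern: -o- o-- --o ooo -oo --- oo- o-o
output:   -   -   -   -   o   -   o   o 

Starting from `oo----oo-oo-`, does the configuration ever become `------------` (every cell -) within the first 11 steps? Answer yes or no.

step 1: oo----oooooo
step 2: -o----o-----
step 3: ------------
all cells are - at step 3

yes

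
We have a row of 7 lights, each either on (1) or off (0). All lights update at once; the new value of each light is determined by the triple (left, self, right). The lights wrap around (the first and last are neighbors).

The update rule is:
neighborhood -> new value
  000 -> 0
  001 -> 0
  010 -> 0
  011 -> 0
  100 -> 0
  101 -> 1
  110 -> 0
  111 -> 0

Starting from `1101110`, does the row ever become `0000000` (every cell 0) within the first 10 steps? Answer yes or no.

yes

step 1: 0010001
step 2: 0000000
all cells are 0 at step 2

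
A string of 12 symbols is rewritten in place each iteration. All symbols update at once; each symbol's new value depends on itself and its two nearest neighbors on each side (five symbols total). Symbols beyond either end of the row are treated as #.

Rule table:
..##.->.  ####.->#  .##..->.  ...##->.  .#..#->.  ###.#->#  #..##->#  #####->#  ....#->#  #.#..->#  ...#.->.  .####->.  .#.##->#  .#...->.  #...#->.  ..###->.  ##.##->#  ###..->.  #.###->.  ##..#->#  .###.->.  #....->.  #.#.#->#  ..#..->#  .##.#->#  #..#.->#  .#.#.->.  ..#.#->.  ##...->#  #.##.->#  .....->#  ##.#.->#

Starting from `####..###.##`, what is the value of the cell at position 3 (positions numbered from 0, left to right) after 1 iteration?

###.##..##..
position 3 holds .

.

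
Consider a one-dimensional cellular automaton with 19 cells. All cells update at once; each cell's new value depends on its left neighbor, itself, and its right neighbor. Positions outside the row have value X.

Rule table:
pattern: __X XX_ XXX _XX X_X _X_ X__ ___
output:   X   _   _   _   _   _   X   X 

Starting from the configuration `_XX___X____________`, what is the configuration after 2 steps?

XXX________________

step 1: ___XXX_XXXXXXXXXXXX
step 2: XXX________________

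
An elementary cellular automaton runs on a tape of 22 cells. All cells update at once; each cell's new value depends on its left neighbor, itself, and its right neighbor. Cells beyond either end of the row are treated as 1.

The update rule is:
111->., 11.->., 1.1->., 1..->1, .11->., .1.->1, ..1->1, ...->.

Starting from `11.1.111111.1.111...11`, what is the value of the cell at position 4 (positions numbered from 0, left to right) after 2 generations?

1

...1........1....1.1..
1.111......111..11.111
position 4 holds 1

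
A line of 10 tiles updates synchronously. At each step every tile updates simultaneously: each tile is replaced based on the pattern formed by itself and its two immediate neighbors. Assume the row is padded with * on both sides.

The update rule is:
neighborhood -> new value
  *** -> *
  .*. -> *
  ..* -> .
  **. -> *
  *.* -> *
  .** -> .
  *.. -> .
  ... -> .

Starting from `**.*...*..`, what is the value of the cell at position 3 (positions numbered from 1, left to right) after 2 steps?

****...*..
****...*..
position 3 holds *

*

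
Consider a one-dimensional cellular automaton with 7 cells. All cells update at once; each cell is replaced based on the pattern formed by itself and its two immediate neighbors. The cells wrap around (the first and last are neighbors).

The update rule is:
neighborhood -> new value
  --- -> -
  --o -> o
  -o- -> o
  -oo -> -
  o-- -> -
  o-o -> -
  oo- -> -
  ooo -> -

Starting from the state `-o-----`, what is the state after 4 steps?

oo-----
------o
-----oo
----o--

----o--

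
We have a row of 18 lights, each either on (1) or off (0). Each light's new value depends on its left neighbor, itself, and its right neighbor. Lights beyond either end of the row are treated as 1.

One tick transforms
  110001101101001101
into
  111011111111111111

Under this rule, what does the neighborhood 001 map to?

1

At position 4 the neighborhood is 001; the next row has 1 there.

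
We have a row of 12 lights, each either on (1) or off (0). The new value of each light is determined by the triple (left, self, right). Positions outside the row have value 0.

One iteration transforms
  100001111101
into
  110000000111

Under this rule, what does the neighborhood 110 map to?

1

At position 9 the neighborhood is 110; the next row has 1 there.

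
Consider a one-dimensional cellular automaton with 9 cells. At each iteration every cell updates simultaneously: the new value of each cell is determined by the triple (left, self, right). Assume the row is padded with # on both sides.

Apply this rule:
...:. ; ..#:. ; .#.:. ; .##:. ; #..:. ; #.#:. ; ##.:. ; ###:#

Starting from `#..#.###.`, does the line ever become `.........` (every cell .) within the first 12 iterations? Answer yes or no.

iteration 1: ......#..
iteration 2: .........
all cells are . at iteration 2

yes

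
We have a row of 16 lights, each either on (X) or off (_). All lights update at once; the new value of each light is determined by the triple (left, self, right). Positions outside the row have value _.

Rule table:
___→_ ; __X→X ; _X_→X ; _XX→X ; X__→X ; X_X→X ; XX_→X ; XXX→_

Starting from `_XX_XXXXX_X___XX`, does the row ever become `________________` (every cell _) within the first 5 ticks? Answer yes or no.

no

XXXXX___XXXX_XXX
X___XX_XX__XXX_X
XX_XXXXXXXXX_XXX
XXXX_______XXX_X
X__XX_____XX_XXX
tick 5 is X__XX_____XX_XXX, still not uniform _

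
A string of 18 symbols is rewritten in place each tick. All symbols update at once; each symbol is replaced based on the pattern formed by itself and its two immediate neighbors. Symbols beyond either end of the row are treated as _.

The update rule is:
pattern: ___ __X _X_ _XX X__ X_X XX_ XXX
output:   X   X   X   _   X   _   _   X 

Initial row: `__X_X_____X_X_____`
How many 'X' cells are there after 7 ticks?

15

XXX_XXXXXXX_XXXXXX
_X___XXXXX___XXXX_
XXXXX_XXX_XXX_XX_X
_XXX___X___X_____X
X_X_XXXXXXXXXXXXXX
X_X__XXXXXXXXXXXX_
X_XXX_XXXXXXXXXX_X
count of X: 15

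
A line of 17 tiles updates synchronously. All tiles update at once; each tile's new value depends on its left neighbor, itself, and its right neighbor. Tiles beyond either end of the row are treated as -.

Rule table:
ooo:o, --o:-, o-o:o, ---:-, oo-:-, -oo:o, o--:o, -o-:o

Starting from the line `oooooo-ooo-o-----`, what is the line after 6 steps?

oooo-ooo-ooo-ooo-

step 1: ooooo-ooo-ooo----
step 2: oooo-ooo-ooo-o---
step 3: ooo-ooo-ooo-ooo--
step 4: oo-ooo-ooo-ooo-o-
step 5: o-ooo-ooo-ooo-ooo
step 6: oooo-ooo-ooo-ooo-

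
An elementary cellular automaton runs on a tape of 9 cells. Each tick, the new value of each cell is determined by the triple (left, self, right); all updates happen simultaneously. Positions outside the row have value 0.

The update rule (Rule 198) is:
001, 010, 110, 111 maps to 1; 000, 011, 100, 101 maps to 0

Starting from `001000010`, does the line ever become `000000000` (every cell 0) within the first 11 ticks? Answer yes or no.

tick 1: 011000110
tick 2: 101001010
tick 3: 101011010
tick 4: 101001010  (repeats tick 2; period 2)
tick 11: 101011010
tick 11 is 101011010, still not uniform 0

no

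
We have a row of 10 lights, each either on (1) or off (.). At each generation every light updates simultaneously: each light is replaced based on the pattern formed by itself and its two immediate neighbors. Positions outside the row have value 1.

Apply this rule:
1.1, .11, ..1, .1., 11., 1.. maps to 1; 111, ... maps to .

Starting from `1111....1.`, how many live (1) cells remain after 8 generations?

generation 1: ...11..111
generation 2: 1.111111..
generation 3: 111....111
generation 4: ..11..11..
generation 5: 1111111111
generation 6: ..........
generation 7: 1........1
generation 8: 11......11
count of 1: 4

4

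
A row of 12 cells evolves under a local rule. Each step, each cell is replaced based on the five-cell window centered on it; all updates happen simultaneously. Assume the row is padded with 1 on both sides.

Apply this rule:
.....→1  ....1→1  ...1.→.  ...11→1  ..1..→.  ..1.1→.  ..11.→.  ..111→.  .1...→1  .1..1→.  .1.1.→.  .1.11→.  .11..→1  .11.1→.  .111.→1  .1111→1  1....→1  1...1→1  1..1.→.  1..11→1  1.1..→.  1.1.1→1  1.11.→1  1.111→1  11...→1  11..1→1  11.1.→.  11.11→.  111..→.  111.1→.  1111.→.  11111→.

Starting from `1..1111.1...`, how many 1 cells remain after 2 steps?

6

.11.1....111
.1...1111.1.
count of 1: 6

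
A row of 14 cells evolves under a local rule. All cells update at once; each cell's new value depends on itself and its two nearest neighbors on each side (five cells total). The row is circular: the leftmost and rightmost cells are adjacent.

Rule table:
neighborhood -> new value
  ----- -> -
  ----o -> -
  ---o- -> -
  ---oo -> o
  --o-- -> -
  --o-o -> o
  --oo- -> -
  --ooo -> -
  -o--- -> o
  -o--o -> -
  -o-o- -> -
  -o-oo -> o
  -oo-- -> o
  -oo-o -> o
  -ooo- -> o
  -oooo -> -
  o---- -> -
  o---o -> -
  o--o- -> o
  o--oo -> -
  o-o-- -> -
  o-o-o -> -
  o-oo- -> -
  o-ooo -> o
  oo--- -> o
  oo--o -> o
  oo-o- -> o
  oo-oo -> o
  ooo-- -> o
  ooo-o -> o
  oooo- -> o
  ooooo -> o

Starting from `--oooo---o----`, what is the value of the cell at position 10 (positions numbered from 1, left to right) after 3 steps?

-o--ooo---o---
-----ooo---o--
----o-ooo---o-
position 10 holds -

-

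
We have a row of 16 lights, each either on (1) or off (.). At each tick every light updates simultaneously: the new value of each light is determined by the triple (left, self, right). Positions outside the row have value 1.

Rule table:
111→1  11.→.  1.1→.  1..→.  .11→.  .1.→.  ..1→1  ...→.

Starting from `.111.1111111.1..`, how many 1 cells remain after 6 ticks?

4

tick 1: ..1...11111....1
tick 2: .1...1.111....1.
tick 3: ....1...1....1..
tick 4: ...1...1....1..1
tick 5: ..1...1....1..1.
tick 6: .1...1....1..1..
count of 1: 4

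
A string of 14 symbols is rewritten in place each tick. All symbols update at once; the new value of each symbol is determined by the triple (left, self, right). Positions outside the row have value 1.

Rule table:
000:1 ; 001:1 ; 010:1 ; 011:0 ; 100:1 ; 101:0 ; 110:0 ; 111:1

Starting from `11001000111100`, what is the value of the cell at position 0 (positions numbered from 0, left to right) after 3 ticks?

1

10111111011011
00011110000001
11101101111110
position 0 holds 1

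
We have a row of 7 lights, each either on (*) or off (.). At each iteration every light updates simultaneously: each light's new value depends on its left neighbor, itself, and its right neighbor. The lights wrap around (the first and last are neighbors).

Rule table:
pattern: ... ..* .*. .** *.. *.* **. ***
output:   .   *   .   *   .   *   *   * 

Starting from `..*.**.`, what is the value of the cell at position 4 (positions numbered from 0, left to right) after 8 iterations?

.*.***.
*.****.
.******
*******
*******  (fixed point — unchanged through iteration 8)
position 4 holds *

*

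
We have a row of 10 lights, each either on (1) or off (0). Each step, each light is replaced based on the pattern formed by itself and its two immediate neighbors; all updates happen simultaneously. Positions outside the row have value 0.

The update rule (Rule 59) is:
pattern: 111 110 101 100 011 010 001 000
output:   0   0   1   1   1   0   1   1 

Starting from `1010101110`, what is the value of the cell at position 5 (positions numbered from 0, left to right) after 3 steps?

0

0101011001
1010110110
0101101101
position 5 holds 0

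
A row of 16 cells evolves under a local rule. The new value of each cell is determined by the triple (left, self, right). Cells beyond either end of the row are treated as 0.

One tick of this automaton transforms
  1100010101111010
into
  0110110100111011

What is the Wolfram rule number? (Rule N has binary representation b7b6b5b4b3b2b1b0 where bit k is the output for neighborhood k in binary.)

position 10: 111 → 1  (bit 7 = 1)
position 1: 110 → 1  (bit 6 = 1)
position 6: 101 → 0  (bit 5 = 0)
position 2: 100 → 1  (bit 4 = 1)
position 0: 011 → 0  (bit 3 = 0)
position 5: 010 → 1  (bit 2 = 1)
position 4: 001 → 1  (bit 1 = 1)
position 3: 000 → 0  (bit 0 = 0)
bits b7..b0 = 11010110 = 214

214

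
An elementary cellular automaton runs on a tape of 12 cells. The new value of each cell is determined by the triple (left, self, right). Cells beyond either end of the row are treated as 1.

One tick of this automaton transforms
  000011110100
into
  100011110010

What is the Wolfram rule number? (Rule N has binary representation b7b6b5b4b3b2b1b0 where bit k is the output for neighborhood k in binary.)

position 5: 111 → 1  (bit 7 = 1)
position 7: 110 → 1  (bit 6 = 1)
position 8: 101 → 0  (bit 5 = 0)
position 0: 100 → 1  (bit 4 = 1)
position 4: 011 → 1  (bit 3 = 1)
position 9: 010 → 0  (bit 2 = 0)
position 3: 001 → 0  (bit 1 = 0)
position 1: 000 → 0  (bit 0 = 0)
bits b7..b0 = 11011000 = 216

216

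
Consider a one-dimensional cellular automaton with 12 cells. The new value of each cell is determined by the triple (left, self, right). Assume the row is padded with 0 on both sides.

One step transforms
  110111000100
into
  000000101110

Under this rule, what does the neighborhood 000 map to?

At position 7 the neighborhood is 000; the next row has 0 there.

0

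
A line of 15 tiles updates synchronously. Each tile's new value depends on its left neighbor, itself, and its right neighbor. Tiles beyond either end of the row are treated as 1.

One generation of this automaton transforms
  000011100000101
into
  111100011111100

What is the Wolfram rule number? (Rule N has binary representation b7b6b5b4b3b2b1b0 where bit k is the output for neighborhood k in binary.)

23

position 5: 111 → 0  (bit 7 = 0)
position 6: 110 → 0  (bit 6 = 0)
position 13: 101 → 0  (bit 5 = 0)
position 0: 100 → 1  (bit 4 = 1)
position 4: 011 → 0  (bit 3 = 0)
position 12: 010 → 1  (bit 2 = 1)
position 3: 001 → 1  (bit 1 = 1)
position 1: 000 → 1  (bit 0 = 1)
bits b7..b0 = 00010111 = 23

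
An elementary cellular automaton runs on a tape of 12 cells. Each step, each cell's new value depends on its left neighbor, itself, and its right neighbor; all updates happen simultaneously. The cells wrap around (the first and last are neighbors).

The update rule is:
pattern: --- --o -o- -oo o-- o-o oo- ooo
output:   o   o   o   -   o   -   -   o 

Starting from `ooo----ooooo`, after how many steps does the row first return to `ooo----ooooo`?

oo-oooo-oooo
o---oo---ooo
-ooo--ooo-oo
--o-oo-o----
ooo----ooooo

5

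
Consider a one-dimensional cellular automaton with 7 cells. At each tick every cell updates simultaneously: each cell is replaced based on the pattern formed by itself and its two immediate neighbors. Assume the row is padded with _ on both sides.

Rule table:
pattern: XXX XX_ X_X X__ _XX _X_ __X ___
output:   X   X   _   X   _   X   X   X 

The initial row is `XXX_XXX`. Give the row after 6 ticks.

X_X_X_X

_XX__XX
X_XXX_X
X__XX_X
XXX_X_X
_XX_X_X
X_X_X_X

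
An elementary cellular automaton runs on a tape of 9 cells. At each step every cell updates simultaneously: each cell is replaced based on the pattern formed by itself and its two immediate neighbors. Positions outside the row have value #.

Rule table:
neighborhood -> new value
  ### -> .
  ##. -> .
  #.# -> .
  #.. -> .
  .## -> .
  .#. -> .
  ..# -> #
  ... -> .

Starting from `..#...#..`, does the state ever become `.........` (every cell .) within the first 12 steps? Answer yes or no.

step 1: .#...#..#
step 2: ....#..#.
step 3: ...#..#..
step 4: ..#..#..#
step 5: .#..#..#.
step 6: ...#..#..  (repeats step 3; period 3)
step 12: ...#..#..
step 12 is ...#..#.., still not uniform .

no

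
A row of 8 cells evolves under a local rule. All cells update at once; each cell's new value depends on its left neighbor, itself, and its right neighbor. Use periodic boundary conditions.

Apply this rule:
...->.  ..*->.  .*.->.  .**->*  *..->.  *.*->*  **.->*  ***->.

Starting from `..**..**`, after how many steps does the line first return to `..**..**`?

step 1: ..**..**

1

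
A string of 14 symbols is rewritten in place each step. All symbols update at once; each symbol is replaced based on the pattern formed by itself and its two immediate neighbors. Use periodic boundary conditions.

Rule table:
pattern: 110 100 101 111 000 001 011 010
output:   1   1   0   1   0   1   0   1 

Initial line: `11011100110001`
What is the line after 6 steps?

step 1: 11001111011010
step 2: 01110111001010
step 3: 10110011111011
step 4: 10011101111001
step 5: 11101100111110
step 6: 01100111011110

01100111011110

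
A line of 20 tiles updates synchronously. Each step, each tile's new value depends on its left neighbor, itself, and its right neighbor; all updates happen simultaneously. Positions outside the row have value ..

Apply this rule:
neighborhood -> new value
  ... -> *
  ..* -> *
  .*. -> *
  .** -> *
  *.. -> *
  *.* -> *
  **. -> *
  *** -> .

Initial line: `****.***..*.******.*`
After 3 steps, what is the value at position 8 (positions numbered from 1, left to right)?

*..***.******....***
****.***....******.*
*..***.******....***
position 8 holds *

*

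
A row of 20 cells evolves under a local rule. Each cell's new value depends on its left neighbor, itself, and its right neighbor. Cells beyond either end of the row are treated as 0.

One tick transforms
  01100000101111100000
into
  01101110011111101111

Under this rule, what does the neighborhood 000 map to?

1

At position 4 the neighborhood is 000; the next row has 1 there.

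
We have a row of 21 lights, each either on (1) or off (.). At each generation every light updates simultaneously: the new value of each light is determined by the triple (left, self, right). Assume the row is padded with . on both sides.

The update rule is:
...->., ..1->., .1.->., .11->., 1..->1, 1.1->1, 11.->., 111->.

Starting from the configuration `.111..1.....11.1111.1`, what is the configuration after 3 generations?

generation 1: ....1..1......1....1.
generation 2: .....1..1......1....1
generation 3: ......1..1......1....

......1..1......1....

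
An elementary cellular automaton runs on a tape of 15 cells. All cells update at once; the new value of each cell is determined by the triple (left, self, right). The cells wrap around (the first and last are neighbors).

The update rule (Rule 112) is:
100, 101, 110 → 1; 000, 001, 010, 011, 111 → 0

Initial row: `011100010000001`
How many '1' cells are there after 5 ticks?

4

tick 1: 100110001000000
tick 2: 010011000100000
tick 3: 001001100010000
tick 4: 000100110001000
tick 5: 000010011000100
count of 1: 4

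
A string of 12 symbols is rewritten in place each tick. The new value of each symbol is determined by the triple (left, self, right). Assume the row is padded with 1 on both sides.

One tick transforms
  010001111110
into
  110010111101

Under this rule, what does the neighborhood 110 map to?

At position 10 the neighborhood is 110; the next row has 0 there.

0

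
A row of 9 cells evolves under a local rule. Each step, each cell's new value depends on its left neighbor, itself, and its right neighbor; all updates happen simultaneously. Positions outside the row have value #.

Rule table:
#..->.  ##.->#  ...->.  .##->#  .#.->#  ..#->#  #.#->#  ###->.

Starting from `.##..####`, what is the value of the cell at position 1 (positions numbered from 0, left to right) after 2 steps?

###.##...
..####..#
position 1 holds .

.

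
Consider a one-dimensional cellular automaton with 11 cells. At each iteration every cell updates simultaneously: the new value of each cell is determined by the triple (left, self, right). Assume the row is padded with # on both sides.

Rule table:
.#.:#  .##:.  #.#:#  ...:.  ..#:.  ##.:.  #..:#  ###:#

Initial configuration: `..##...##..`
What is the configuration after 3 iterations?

###...#...#

#...#....#.
.#..##...##
###...#...#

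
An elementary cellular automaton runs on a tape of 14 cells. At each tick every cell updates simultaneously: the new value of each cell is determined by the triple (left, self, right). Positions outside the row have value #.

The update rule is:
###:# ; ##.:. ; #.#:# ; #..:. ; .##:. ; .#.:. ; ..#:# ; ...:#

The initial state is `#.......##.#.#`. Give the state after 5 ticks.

#.#..##.#.#.#.

..######..#.#.
.#.####..#.#.#
#.#.##..#.#.#.
.#.#...#.#.#.#
#.#..##.#.#.#.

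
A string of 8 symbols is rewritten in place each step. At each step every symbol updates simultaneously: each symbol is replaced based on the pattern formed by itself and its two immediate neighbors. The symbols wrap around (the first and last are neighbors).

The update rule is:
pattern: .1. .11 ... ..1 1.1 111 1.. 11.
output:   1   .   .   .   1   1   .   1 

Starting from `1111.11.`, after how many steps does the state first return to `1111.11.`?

8

.1111.11
1.1111.1
11.1111.
.11.1111
1.11.111
11.11.11
111.11.1
1111.11.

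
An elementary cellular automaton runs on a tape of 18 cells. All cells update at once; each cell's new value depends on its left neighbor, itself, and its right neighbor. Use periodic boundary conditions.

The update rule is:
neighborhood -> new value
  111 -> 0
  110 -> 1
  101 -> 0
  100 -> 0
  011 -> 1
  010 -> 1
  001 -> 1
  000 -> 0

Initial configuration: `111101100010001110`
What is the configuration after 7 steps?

101101101010101010

100101100110011010
101101101110111010
101101101010101010
101101101010101010  (fixed point — unchanged through step 7)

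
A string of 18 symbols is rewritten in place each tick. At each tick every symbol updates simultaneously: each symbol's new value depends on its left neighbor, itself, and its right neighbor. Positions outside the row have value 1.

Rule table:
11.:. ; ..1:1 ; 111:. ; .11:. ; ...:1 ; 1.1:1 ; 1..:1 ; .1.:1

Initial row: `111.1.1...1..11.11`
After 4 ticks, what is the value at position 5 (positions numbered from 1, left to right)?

tick 1: ...1111111111..1..
tick 2: 111..........11111
tick 3: ...1111111111.....
tick 4: 111..........11111
position 5 holds .

.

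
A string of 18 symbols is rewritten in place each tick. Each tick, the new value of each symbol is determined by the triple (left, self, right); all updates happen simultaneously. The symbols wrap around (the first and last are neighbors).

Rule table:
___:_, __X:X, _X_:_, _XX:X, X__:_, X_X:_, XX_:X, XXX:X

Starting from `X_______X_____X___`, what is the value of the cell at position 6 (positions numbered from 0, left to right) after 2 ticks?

_______X_____X___X
______X_____X___X_
position 6 holds X

X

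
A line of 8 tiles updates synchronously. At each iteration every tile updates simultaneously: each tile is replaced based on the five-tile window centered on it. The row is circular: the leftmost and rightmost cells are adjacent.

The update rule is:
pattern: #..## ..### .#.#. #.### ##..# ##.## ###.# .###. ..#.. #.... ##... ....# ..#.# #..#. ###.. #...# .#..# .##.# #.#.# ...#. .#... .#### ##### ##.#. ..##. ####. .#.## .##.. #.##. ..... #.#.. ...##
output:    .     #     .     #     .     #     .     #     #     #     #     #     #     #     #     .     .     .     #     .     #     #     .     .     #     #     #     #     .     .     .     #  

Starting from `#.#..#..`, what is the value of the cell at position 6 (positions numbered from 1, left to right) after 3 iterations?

#...##.#
##.##.#.
..#...##
position 6 holds .

.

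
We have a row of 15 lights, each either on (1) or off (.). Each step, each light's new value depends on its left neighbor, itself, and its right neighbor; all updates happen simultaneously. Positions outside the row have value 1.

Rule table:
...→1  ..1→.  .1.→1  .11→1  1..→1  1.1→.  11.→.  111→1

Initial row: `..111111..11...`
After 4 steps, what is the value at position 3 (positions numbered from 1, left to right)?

1.11111.1.1.11.
..1111..1.1.1..
1.111.1.1.1.11.
..11..1.1.1.1..
position 3 holds 1

1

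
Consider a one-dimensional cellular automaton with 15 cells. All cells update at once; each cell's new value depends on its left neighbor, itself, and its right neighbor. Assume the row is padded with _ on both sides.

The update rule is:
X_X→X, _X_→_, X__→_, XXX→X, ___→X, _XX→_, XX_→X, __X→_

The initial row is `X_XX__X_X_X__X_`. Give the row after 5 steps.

X__XXXXXXXX___X

step 1: _X_X___X_X_____
step 2: __X__X__X__XXXX
step 3: X___________XXX
step 4: __XXXXXXXXX__XX
step 5: X__XXXXXXXX___X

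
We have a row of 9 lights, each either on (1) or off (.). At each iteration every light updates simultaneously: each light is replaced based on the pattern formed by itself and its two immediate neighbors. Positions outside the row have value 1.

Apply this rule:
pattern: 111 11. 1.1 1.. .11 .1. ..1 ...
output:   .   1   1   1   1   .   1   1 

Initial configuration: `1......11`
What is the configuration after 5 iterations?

11111111.
.......11
11111111.  (repeats iteration 1; period 2)
iteration 5: 11111111.

11111111.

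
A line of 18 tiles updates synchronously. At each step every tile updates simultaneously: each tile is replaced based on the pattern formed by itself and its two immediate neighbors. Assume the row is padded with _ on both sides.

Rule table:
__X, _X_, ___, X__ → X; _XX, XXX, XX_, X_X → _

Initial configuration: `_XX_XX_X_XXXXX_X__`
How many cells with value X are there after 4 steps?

15

step 1: X______X_______XXX
step 2: XXXXXXXXXXXXXXX___
step 3: _______________XXX
step 4: XXXXXXXXXXXXXXX___
count of X: 15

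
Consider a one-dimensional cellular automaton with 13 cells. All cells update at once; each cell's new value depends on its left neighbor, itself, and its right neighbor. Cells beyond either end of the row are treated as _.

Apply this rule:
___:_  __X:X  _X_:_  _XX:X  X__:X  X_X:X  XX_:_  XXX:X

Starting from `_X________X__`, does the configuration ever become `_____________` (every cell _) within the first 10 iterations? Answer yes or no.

no

X_X______X_X_
_X_X____X_X_X
X_X_X__X_X_X_
_X_X_XX_X_X_X
X_X_XX_X_X_X_
_X_XX_X_X_X_X
X_XX_X_X_X_X_
_XX_X_X_X_X_X
XX_X_X_X_X_X_
X_X_X_X_X_X_X
iteration 10 is X_X_X_X_X_X_X, still not uniform _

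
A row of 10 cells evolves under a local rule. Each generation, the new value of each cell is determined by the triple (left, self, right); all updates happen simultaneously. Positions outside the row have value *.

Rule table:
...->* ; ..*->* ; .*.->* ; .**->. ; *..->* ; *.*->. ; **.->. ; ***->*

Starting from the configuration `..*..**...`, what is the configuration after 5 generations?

*...****..

generation 1: *****..***
generation 2: ****.**.**
generation 3: ***......*
generation 4: **.******.
generation 5: *...****..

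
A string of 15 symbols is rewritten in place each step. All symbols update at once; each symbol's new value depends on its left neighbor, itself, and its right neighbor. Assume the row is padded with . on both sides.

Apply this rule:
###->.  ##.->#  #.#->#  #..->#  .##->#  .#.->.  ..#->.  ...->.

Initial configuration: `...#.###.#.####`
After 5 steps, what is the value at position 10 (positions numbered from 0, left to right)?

.

....##.##.##..#
....#########..
....#.......##.
.....#......###
......#.....#.#
position 10 holds .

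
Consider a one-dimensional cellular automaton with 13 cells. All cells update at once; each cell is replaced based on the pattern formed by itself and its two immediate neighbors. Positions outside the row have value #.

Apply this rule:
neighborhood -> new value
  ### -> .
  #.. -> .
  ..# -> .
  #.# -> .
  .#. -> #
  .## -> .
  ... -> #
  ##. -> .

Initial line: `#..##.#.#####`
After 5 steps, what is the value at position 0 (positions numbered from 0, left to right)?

.

......#......
.####.#.####.
......#......  (repeats step 1; period 2)
step 5: ......#......
position 0 holds .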